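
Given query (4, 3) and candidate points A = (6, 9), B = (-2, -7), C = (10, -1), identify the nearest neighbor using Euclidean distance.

Distances: d(A) ≈ 6.3246, d(B) ≈ 11.6619, d(C) ≈ 7.2111. Nearest: A = (6, 9) with distance 6.3246.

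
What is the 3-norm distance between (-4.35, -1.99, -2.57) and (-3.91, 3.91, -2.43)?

(Σ|x_i - y_i|^3)^(1/3) = (|-4.35 - (-3.91)|^3 + |-1.99 - 3.91|^3 + |-2.57 - (-2.43)|^3)^(1/3)
= (0.44^3 + 5.9^3 + 0.14^3)^(1/3) ≈ (0.0852 + 205.379 + 0.0027)^(1/3) = (205.4669)^(1/3) ≈ 5.9008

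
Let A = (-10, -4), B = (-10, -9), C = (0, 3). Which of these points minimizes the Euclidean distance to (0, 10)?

Distances: d(A) ≈ 17.2047, d(B) ≈ 21.4709, d(C) = 7. Nearest: C = (0, 3) with distance 7.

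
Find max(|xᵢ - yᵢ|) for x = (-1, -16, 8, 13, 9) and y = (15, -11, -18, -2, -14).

max(|x_i - y_i|) = max(|-1 - 15|, |-16 - (-11)|, |8 - (-18)|, |13 - (-2)|, |9 - (-14)|) = max(16, 5, 26, 15, 23) = 26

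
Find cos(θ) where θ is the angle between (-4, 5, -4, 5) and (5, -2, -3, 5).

With u = (-4, 5, -4, 5), v = (5, -2, -3, 5):
u·v = (-4)·5 + 5·(-2) + (-4)·(-3) + 5·5 = (-20) + (-10) + 12 + 25 = 7.
|u| = √((-4)² + 5² + (-4)² + 5²) = √82, |v| = √(5² + (-2)² + (-3)² + 5²) = √63, so |u||v| = √(82·63) = √5166.
cos θ = (u·v)/(|u||v|) = 7/√5166 ≈ 0.0974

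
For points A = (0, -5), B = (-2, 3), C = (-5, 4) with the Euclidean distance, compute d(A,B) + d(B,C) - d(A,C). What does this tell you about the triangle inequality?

d(A,B) = √(2² + 8²) = √68 ≈ 8.2462, d(B,C) = √(3² + 1²) = √10 ≈ 3.1623, d(A,C) = √(5² + 9²) = √106 ≈ 10.2956.
d(A,B) + d(B,C) - d(A,C) = 8.2462 + 3.1623 - 10.2956 = 11.4085 - 10.2956 = 1.1129 (to 4 decimal places). This is ≥ 0, so the triangle inequality holds for these points.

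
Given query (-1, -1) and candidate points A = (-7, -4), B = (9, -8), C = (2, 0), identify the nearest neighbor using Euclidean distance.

Distances: d(A) ≈ 6.7082, d(B) ≈ 12.2066, d(C) ≈ 3.1623. Nearest: C = (2, 0) with distance 3.1623.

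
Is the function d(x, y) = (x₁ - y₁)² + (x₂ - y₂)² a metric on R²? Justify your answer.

No. The squared Euclidean distance fails the triangle inequality. Counterexample: x = (0, 0), y = (3, 2), z = (6, 4). d(x,z) = 6² + 4² = 52, but d(x,y) + d(y,z) = (3² + 2²) + (3² + 2²) = 13 + 13 = 26. Since 52 > 26, the triangle inequality is violated. (Note: √d, the ordinary Euclidean distance, IS a metric.)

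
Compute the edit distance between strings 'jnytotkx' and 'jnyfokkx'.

Let D[i][j] be the edit distance between the first i characters of 'jnytotkx' and the first j characters of 'jnyfokkx', with D[i][0] = i, D[0][j] = j, and D[i][j] = D[i-1][j-1] if the characters match, else 1 + min(D[i-1][j], D[i][j-1], D[i-1][j-1]). Filling the table (rows: prefixes of 'jnytotkx', columns: prefixes of 'jnyfokkx'):
     ε  j  n  y  f  o  k  k  x
  ε  0  1  2  3  4  5  6  7  8
  j  1  0  1  2  3  4  5  6  7
  n  2  1  0  1  2  3  4  5  6
  y  3  2  1  0  1  2  3  4  5
  t  4  3  2  1  1  2  3  4  5
  o  5  4  3  2  2  1  2  3  4
  t  6  5  4  3  3  2  2  3  4
  k  7  6  5  4  4  3  2  2  3
  x  8  7  6  5  5  4  3  3  2
The bottom-right entry gives D[8][8] = 2, so no sequence of fewer than 2 edits works. Backtracking through the table gives one optimal edit sequence (2 edits):
  jnytotkx → jnyfotkx (sub t→f @4)
  jnyfotkx → jnyfokkx (sub t→k @6)
Edit distance = 2.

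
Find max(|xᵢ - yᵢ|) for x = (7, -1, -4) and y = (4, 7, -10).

max(|x_i - y_i|) = max(|7 - 4|, |-1 - 7|, |-4 - (-10)|) = max(3, 8, 6) = 8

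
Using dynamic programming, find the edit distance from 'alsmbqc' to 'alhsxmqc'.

Let D[i][j] be the edit distance between the first i characters of 'alsmbqc' and the first j characters of 'alhsxmqc', with D[i][0] = i, D[0][j] = j, and D[i][j] = D[i-1][j-1] if the characters match, else 1 + min(D[i-1][j], D[i][j-1], D[i-1][j-1]). Filling the table (rows: prefixes of 'alsmbqc', columns: prefixes of 'alhsxmqc'):
     ε  a  l  h  s  x  m  q  c
  ε  0  1  2  3  4  5  6  7  8
  a  1  0  1  2  3  4  5  6  7
  l  2  1  0  1  2  3  4  5  6
  s  3  2  1  1  1  2  3  4  5
  m  4  3  2  2  2  2  2  3  4
  b  5  4  3  3  3  3  3  3  4
  q  6  5  4  4  4  4  4  3  4
  c  7  6  5  5  5  5  5  4  3
The bottom-right entry gives D[7][8] = 3, so no sequence of fewer than 3 edits works. Backtracking through the table gives one optimal edit sequence (3 edits):
  alsmbqc → alhsmbqc (ins h @3)
  alhsmbqc → alhsxbqc (sub m→x @5)
  alhsxbqc → alhsxmqc (sub b→m @6)
Edit distance = 3.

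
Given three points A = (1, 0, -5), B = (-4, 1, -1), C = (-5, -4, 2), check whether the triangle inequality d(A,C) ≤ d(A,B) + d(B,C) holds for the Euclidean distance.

d(A,B) = √(5² + 1² + 4²) = √42 ≈ 6.4807, d(B,C) = √(1² + 5² + 3²) = √35 ≈ 5.9161, d(A,C) = √(6² + 4² + 7²) = √101 ≈ 10.0499.
d(A,C) ≈ 10.0499 ≤ 6.4807 + 5.9161 = 12.3968. Triangle inequality is satisfied.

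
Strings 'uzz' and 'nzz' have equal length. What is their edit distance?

Let D[i][j] be the edit distance between the first i characters of 'uzz' and the first j characters of 'nzz', with D[i][0] = i, D[0][j] = j, and D[i][j] = D[i-1][j-1] if the characters match, else 1 + min(D[i-1][j], D[i][j-1], D[i-1][j-1]). Filling the table (rows: prefixes of 'uzz', columns: prefixes of 'nzz'):
     ε  n  z  z
  ε  0  1  2  3
  u  1  1  2  3
  z  2  2  1  2
  z  3  3  2  1
The bottom-right entry gives D[3][3] = 1, so no sequence of fewer than 1 edit works. Backtracking through the table gives one optimal edit sequence (1 edit):
  uzz → nzz (sub u→n @1)
Edit distance = 1.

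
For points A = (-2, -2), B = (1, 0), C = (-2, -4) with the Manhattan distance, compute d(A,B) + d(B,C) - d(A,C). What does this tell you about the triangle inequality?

d(A,B) = 3 + 2 = 5, d(B,C) = 3 + 4 = 7, d(A,C) = 0 + 2 = 2.
d(A,B) + d(B,C) - d(A,C) = 5 + 7 - 2 = 12 - 2 = 10. This is ≥ 0, so the triangle inequality holds for these points.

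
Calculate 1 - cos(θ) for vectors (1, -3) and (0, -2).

With u = (1, -3), v = (0, -2):
u·v = 1·0 + (-3)·(-2) = 0 + 6 = 6.
|u| = √(1² + (-3)²) = √10, |v| = √(0² + (-2)²) = √4, so |u||v| = √(10·4) = √40.
cos θ = (u·v)/(|u||v|) = 6/√40 ≈ 0.9487
Cosine distance = 1 - cos θ ≈ 1 - 0.9487 = 0.0513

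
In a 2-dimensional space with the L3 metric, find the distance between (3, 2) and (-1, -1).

(Σ|x_i - y_i|^3)^(1/3) = (|3 - (-1)|^3 + |2 - (-1)|^3)^(1/3)
= (4^3 + 3^3)^(1/3) = (64 + 27)^(1/3) = (91)^(1/3) ≈ 4.4979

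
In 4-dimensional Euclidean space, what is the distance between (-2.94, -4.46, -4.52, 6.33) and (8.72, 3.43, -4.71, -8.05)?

√(Σ(x_i - y_i)²) = √((-2.94 - 8.72)² + (-4.46 - 3.43)² + (-4.52 - (-4.71))² + (6.33 - (-8.05))²)
= √((-11.66)² + (-7.89)² + 0.19² + 14.38²) = √(135.9556 + 62.2521 + 0.0361 + 206.7844) = √405.0282 ≈ 20.1253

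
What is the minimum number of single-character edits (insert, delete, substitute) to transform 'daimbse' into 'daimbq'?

Let D[i][j] be the edit distance between the first i characters of 'daimbse' and the first j characters of 'daimbq', with D[i][0] = i, D[0][j] = j, and D[i][j] = D[i-1][j-1] if the characters match, else 1 + min(D[i-1][j], D[i][j-1], D[i-1][j-1]). Filling the table (rows: prefixes of 'daimbse', columns: prefixes of 'daimbq'):
     ε  d  a  i  m  b  q
  ε  0  1  2  3  4  5  6
  d  1  0  1  2  3  4  5
  a  2  1  0  1  2  3  4
  i  3  2  1  0  1  2  3
  m  4  3  2  1  0  1  2
  b  5  4  3  2  1  0  1
  s  6  5  4  3  2  1  1
  e  7  6  5  4  3  2  2
The bottom-right entry gives D[7][6] = 2, so no sequence of fewer than 2 edits works. Backtracking through the table gives one optimal edit sequence (2 edits):
  daimbse → daimbe (del s @6)
  daimbe → daimbq (sub e→q @6)
Edit distance = 2.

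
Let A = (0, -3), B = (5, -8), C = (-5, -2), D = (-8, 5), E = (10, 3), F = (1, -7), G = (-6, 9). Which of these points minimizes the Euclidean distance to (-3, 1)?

Distances: d(A) = 5, d(B) ≈ 12.0416, d(C) ≈ 3.6056, d(D) ≈ 6.4031, d(E) ≈ 13.1529, d(F) ≈ 8.9443, d(G) ≈ 8.544. Nearest: C = (-5, -2) with distance 3.6056.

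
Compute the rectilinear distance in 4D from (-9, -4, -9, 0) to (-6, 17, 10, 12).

Σ|x_i - y_i| = |-9 - (-6)| + |-4 - 17| + |-9 - 10| + |0 - 12| = 3 + 21 + 19 + 12 = 55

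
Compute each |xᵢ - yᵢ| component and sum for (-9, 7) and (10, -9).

Σ|x_i - y_i| = |-9 - 10| + |7 - (-9)| = 19 + 16 = 35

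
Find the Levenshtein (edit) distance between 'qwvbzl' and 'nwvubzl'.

Let D[i][j] be the edit distance between the first i characters of 'qwvbzl' and the first j characters of 'nwvubzl', with D[i][0] = i, D[0][j] = j, and D[i][j] = D[i-1][j-1] if the characters match, else 1 + min(D[i-1][j], D[i][j-1], D[i-1][j-1]). Filling the table (rows: prefixes of 'qwvbzl', columns: prefixes of 'nwvubzl'):
     ε  n  w  v  u  b  z  l
  ε  0  1  2  3  4  5  6  7
  q  1  1  2  3  4  5  6  7
  w  2  2  1  2  3  4  5  6
  v  3  3  2  1  2  3  4  5
  b  4  4  3  2  2  2  3  4
  z  5  5  4  3  3  3  2  3
  l  6  6  5  4  4  4  3  2
The bottom-right entry gives D[6][7] = 2, so no sequence of fewer than 2 edits works. Backtracking through the table gives one optimal edit sequence (2 edits):
  qwvbzl → nwvbzl (sub q→n @1)
  nwvbzl → nwvubzl (ins u @4)
Edit distance = 2.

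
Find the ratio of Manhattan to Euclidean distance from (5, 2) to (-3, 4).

L1 = |5 - (-3)| + |2 - 4| = 8 + 2 = 10
L2 = √(8² + 2²) = √68 ≈ 8.2462
L1 ≥ L2 always (equality iff movement is along one axis); L1 > L2 here.
Ratio L1/L2 = 10/√68 ≈ 1.2127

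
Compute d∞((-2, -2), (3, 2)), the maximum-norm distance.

max(|x_i - y_i|) = max(|-2 - 3|, |-2 - 2|) = max(5, 4) = 5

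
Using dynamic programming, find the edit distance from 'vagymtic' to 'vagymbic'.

Let D[i][j] be the edit distance between the first i characters of 'vagymtic' and the first j characters of 'vagymbic', with D[i][0] = i, D[0][j] = j, and D[i][j] = D[i-1][j-1] if the characters match, else 1 + min(D[i-1][j], D[i][j-1], D[i-1][j-1]). Filling the table (rows: prefixes of 'vagymtic', columns: prefixes of 'vagymbic'):
     ε  v  a  g  y  m  b  i  c
  ε  0  1  2  3  4  5  6  7  8
  v  1  0  1  2  3  4  5  6  7
  a  2  1  0  1  2  3  4  5  6
  g  3  2  1  0  1  2  3  4  5
  y  4  3  2  1  0  1  2  3  4
  m  5  4  3  2  1  0  1  2  3
  t  6  5  4  3  2  1  1  2  3
  i  7  6  5  4  3  2  2  1  2
  c  8  7  6  5  4  3  3  2  1
The bottom-right entry gives D[8][8] = 1, so no sequence of fewer than 1 edit works. Backtracking through the table gives one optimal edit sequence (1 edit):
  vagymtic → vagymbic (sub t→b @6)
Edit distance = 1.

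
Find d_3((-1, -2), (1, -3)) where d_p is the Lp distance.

(Σ|x_i - y_i|^3)^(1/3) = (|-1 - 1|^3 + |-2 - (-3)|^3)^(1/3)
= (2^3 + 1^3)^(1/3) = (8 + 1)^(1/3) = (9)^(1/3) ≈ 2.0801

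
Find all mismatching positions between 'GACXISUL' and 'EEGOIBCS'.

Differing positions: 1, 2, 3, 4, 6, 7, 8. Hamming distance = 7.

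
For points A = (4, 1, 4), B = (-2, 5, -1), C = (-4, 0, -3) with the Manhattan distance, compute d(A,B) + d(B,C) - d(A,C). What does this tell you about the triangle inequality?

d(A,B) = 6 + 4 + 5 = 15, d(B,C) = 2 + 5 + 2 = 9, d(A,C) = 8 + 1 + 7 = 16.
d(A,B) + d(B,C) - d(A,C) = 15 + 9 - 16 = 24 - 16 = 8. This is ≥ 0, so the triangle inequality holds for these points.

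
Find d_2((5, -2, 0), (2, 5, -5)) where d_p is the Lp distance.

(Σ|x_i - y_i|^2)^(1/2) = (|5 - 2|^2 + |-2 - 5|^2 + |0 - (-5)|^2)^(1/2)
= (3^2 + 7^2 + 5^2)^(1/2) = (9 + 49 + 25)^(1/2) = (83)^(1/2) ≈ 9.1104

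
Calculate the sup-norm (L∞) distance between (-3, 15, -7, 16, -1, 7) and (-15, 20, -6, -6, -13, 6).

max(|x_i - y_i|) = max(|-3 - (-15)|, |15 - 20|, |-7 - (-6)|, |16 - (-6)|, |-1 - (-13)|, |7 - 6|) = max(12, 5, 1, 22, 12, 1) = 22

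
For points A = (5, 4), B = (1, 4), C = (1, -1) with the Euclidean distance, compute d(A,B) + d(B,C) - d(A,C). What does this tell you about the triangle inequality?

d(A,B) = √(4² + 0²) = √16 = 4, d(B,C) = √(0² + 5²) = √25 = 5, d(A,C) = √(4² + 5²) = √41 ≈ 6.4031.
d(A,B) + d(B,C) - d(A,C) = 4 + 5 - 6.4031 = 9 - 6.4031 = 2.5969 (to 4 decimal places). This is ≥ 0, so the triangle inequality holds for these points.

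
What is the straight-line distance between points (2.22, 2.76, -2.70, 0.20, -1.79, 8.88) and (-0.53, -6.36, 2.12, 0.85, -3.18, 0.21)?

√(Σ(x_i - y_i)²) = √((2.22 - (-0.53))² + (2.76 - (-6.36))² + (-2.7 - 2.12)² + (0.2 - 0.85)² + (-1.79 - (-3.18))² + (8.88 - 0.21)²)
= √(2.75² + 9.12² + (-4.82)² + (-0.65)² + 1.39² + 8.67²) = √(7.5625 + 83.1744 + 23.2324 + 0.4225 + 1.9321 + 75.1689) = √191.4928 ≈ 13.8381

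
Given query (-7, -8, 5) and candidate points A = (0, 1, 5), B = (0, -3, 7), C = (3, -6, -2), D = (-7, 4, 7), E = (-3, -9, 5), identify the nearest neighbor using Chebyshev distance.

Distances: d(A) = 9, d(B) = 7, d(C) = 10, d(D) = 12, d(E) = 4. Nearest: E = (-3, -9, 5) with distance 4.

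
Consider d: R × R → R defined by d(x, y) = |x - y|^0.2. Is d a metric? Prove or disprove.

Yes. With 0 < p = 0.2 ≤ 1, d(x,y) = |x-y|^0.2 is a metric on R. Non-negativity and symmetry are immediate; |x-y|^0.2 = 0 ⟺ |x-y| = 0 ⟺ x = y. For the triangle inequality, the function t ↦ t^0.2 is subadditive on [0,∞) when p ≤ 1, so |x-z|^0.2 ≤ (|x-y| + |y-z|)^0.2 ≤ |x-y|^0.2 + |y-z|^0.2.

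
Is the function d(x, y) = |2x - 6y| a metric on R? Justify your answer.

No. d fails symmetry: d(1, 5) = |2·1 - 6·5| = |-28| = 28, but d(5, 1) = |2·5 - 6·1| = |4| = 4. Since 28 ≠ 4, d(x,y) ≠ d(y,x) in general.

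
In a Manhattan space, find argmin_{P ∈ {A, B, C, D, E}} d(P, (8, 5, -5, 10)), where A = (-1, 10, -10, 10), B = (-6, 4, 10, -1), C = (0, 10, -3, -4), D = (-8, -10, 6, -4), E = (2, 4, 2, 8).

Distances: d(A) = 19, d(B) = 41, d(C) = 29, d(D) = 56, d(E) = 16. Nearest: E = (2, 4, 2, 8) with distance 16.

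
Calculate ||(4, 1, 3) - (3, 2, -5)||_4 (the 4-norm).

(Σ|x_i - y_i|^4)^(1/4) = (|4 - 3|^4 + |1 - 2|^4 + |3 - (-5)|^4)^(1/4)
= (1^4 + 1^4 + 8^4)^(1/4) = (1 + 1 + 4096)^(1/4) = (4098)^(1/4) ≈ 8.001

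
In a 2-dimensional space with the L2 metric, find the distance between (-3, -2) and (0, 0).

(Σ|x_i - y_i|^2)^(1/2) = (|-3 - 0|^2 + |-2 - 0|^2)^(1/2)
= (3^2 + 2^2)^(1/2) = (9 + 4)^(1/2) = (13)^(1/2) ≈ 3.6056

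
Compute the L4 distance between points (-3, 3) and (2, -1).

(Σ|x_i - y_i|^4)^(1/4) = (|-3 - 2|^4 + |3 - (-1)|^4)^(1/4)
= (5^4 + 4^4)^(1/4) = (625 + 256)^(1/4) = (881)^(1/4) ≈ 5.4481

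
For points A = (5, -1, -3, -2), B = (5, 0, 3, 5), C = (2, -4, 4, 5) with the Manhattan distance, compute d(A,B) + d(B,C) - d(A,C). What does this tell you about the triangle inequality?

d(A,B) = 0 + 1 + 6 + 7 = 14, d(B,C) = 3 + 4 + 1 + 0 = 8, d(A,C) = 3 + 3 + 7 + 7 = 20.
d(A,B) + d(B,C) - d(A,C) = 14 + 8 - 20 = 22 - 20 = 2. This is ≥ 0, so the triangle inequality holds for these points.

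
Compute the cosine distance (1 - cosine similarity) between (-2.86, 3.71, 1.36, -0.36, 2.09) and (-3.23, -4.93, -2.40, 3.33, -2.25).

With u = (-2.86, 3.71, 1.36, -0.36, 2.09), v = (-3.23, -4.93, -2.40, 3.33, -2.25):
u·v = (-2.86)·(-3.23) + 3.71·(-4.93) + 1.36·(-2.4) + (-0.36)·3.33 + 2.09·(-2.25) = 9.2378 + (-18.2903) + (-3.264) + (-1.1988) + (-4.7025) = -18.2178.
|u| = √((-2.86)² + 3.71² + 1.36² + (-0.36)² + 2.09²) = √(8.1796 + 13.7641 + 1.8496 + 0.1296 + 4.3681) = √28.291, |v| = √((-3.23)² + (-4.93)² + (-2.4)² + 3.33² + (-2.25)²) = √(10.4329 + 24.3049 + 5.76 + 11.0889 + 5.0625) = √56.6492.
cos θ = (u·v)/(|u||v|) = -18.2178/(√28.291·√56.6492) ≈ -0.4551
Cosine distance = 1 - cos θ ≈ 1 - (-0.4551) = 1.4551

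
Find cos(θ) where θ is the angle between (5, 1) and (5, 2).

With u = (5, 1), v = (5, 2):
u·v = 5·5 + 1·2 = 25 + 2 = 27.
|u| = √(5² + 1²) = √26, |v| = √(5² + 2²) = √29, so |u||v| = √(26·29) = √754.
cos θ = (u·v)/(|u||v|) = 27/√754 ≈ 0.9833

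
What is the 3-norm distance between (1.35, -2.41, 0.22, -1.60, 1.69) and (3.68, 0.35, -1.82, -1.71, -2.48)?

(Σ|x_i - y_i|^3)^(1/3) = (|1.35 - 3.68|^3 + |-2.41 - 0.35|^3 + |0.22 - (-1.82)|^3 + |-1.6 - (-1.71)|^3 + |1.69 - (-2.48)|^3)^(1/3)
= (2.33^3 + 2.76^3 + 2.04^3 + 0.11^3 + 4.17^3)^(1/3) ≈ (12.6493 + 21.0246 + 8.4897 + 0.0013 + 72.5117)^(1/3) = (114.6766)^(1/3) ≈ 4.8584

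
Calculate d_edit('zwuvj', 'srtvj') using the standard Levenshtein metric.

Let D[i][j] be the edit distance between the first i characters of 'zwuvj' and the first j characters of 'srtvj', with D[i][0] = i, D[0][j] = j, and D[i][j] = D[i-1][j-1] if the characters match, else 1 + min(D[i-1][j], D[i][j-1], D[i-1][j-1]). Filling the table (rows: prefixes of 'zwuvj', columns: prefixes of 'srtvj'):
     ε  s  r  t  v  j
  ε  0  1  2  3  4  5
  z  1  1  2  3  4  5
  w  2  2  2  3  4  5
  u  3  3  3  3  4  5
  v  4  4  4  4  3  4
  j  5  5  5  5  4  3
The bottom-right entry gives D[5][5] = 3, so no sequence of fewer than 3 edits works. Backtracking through the table gives one optimal edit sequence (3 edits):
  zwuvj → swuvj (sub z→s @1)
  swuvj → sruvj (sub w→r @2)
  sruvj → srtvj (sub u→t @3)
Edit distance = 3.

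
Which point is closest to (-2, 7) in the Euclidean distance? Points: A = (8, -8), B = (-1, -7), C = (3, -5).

Distances: d(A) ≈ 18.0278, d(B) ≈ 14.0357, d(C) = 13. Nearest: C = (3, -5) with distance 13.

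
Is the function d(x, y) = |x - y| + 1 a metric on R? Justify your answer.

No. d fails identity of indiscernibles (specifically d(x,x) = 0): d(-1, -1) = |-1 - (-1)| + 1 = 0 + 1 = 1 ≠ 0.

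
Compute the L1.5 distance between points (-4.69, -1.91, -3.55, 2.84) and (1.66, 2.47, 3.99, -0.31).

(Σ|x_i - y_i|^1.5)^(1/1.5) = (|-4.69 - 1.66|^1.5 + |-1.91 - 2.47|^1.5 + |-3.55 - 3.99|^1.5 + |2.84 - (-0.31)|^1.5)^(1/1.5)
= (6.35^1.5 + 4.38^1.5 + 7.54^1.5 + 3.15^1.5)^(1/1.5) ≈ (16.0015 + 9.1667 + 20.7041 + 5.5907)^(1/1.5) = (51.463)^(1/1.5) ≈ 13.8356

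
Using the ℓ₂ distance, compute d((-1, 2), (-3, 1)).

(Σ|x_i - y_i|^2)^(1/2) = (|-1 - (-3)|^2 + |2 - 1|^2)^(1/2)
= (2^2 + 1^2)^(1/2) = (4 + 1)^(1/2) = (5)^(1/2) ≈ 2.2361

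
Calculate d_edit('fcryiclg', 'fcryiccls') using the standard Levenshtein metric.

Let D[i][j] be the edit distance between the first i characters of 'fcryiclg' and the first j characters of 'fcryiccls', with D[i][0] = i, D[0][j] = j, and D[i][j] = D[i-1][j-1] if the characters match, else 1 + min(D[i-1][j], D[i][j-1], D[i-1][j-1]). Filling the table (rows: prefixes of 'fcryiclg', columns: prefixes of 'fcryiccls'):
     ε  f  c  r  y  i  c  c  l  s
  ε  0  1  2  3  4  5  6  7  8  9
  f  1  0  1  2  3  4  5  6  7  8
  c  2  1  0  1  2  3  4  5  6  7
  r  3  2  1  0  1  2  3  4  5  6
  y  4  3  2  1  0  1  2  3  4  5
  i  5  4  3  2  1  0  1  2  3  4
  c  6  5  4  3  2  1  0  1  2  3
  l  7  6  5  4  3  2  1  1  1  2
  g  8  7  6  5  4  3  2  2  2  2
The bottom-right entry gives D[8][9] = 2, so no sequence of fewer than 2 edits works. Backtracking through the table gives one optimal edit sequence (2 edits):
  fcryiclg → fcryicclg (ins c @6)
  fcryicclg → fcryiccls (sub g→s @9)
Edit distance = 2.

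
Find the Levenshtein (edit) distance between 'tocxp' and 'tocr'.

Let D[i][j] be the edit distance between the first i characters of 'tocxp' and the first j characters of 'tocr', with D[i][0] = i, D[0][j] = j, and D[i][j] = D[i-1][j-1] if the characters match, else 1 + min(D[i-1][j], D[i][j-1], D[i-1][j-1]). Filling the table (rows: prefixes of 'tocxp', columns: prefixes of 'tocr'):
     ε  t  o  c  r
  ε  0  1  2  3  4
  t  1  0  1  2  3
  o  2  1  0  1  2
  c  3  2  1  0  1
  x  4  3  2  1  1
  p  5  4  3  2  2
The bottom-right entry gives D[5][4] = 2, so no sequence of fewer than 2 edits works. Backtracking through the table gives one optimal edit sequence (2 edits):
  tocxp → tocp (del x @4)
  tocp → tocr (sub p→r @4)
Edit distance = 2.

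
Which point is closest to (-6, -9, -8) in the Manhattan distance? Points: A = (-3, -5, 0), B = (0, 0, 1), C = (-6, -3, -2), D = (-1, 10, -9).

Distances: d(A) = 15, d(B) = 24, d(C) = 12, d(D) = 25. Nearest: C = (-6, -3, -2) with distance 12.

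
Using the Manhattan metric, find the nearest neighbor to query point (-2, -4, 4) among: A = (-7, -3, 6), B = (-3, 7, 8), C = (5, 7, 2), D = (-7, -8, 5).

Distances: d(A) = 8, d(B) = 16, d(C) = 20, d(D) = 10. Nearest: A = (-7, -3, 6) with distance 8.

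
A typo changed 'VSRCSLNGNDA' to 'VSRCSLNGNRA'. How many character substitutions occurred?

Differing positions: 10. Hamming distance = 1.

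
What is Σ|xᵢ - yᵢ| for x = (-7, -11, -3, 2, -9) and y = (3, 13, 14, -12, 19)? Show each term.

Σ|x_i - y_i| = |-7 - 3| + |-11 - 13| + |-3 - 14| + |2 - (-12)| + |-9 - 19| = 10 + 24 + 17 + 14 + 28 = 93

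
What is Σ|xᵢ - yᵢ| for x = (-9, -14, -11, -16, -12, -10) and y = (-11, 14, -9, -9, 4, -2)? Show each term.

Σ|x_i - y_i| = |-9 - (-11)| + |-14 - 14| + |-11 - (-9)| + |-16 - (-9)| + |-12 - 4| + |-10 - (-2)| = 2 + 28 + 2 + 7 + 16 + 8 = 63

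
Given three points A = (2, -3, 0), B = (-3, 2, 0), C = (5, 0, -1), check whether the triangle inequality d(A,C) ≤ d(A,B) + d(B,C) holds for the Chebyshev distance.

d(A,B) = max(5, 5, 0) = 5, d(B,C) = max(8, 2, 1) = 8, d(A,C) = max(3, 3, 1) = 3.
d(A,C) = 3 ≤ 5 + 8 = 13. Triangle inequality is satisfied.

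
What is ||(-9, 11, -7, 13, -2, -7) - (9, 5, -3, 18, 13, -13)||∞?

max(|x_i - y_i|) = max(|-9 - 9|, |11 - 5|, |-7 - (-3)|, |13 - 18|, |-2 - 13|, |-7 - (-13)|) = max(18, 6, 4, 5, 15, 6) = 18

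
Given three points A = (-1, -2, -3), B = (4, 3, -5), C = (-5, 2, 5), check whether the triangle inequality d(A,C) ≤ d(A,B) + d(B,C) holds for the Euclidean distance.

d(A,B) = √(5² + 5² + 2²) = √54 ≈ 7.3485, d(B,C) = √(9² + 1² + 10²) = √182 ≈ 13.4907, d(A,C) = √(4² + 4² + 8²) = √96 ≈ 9.798.
d(A,C) ≈ 9.798 ≤ 7.3485 + 13.4907 = 20.8392. Triangle inequality is satisfied.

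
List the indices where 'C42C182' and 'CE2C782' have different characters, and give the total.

Differing positions: 2, 5. Hamming distance = 2.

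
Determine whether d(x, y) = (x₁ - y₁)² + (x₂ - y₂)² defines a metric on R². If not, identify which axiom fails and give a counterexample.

No. The squared Euclidean distance fails the triangle inequality. Counterexample: x = (0, 0), y = (3, 1), z = (6, 2). d(x,z) = 6² + 2² = 40, but d(x,y) + d(y,z) = (3² + 1²) + (3² + 1²) = 10 + 10 = 20. Since 40 > 20, the triangle inequality is violated. (Note: √d, the ordinary Euclidean distance, IS a metric.)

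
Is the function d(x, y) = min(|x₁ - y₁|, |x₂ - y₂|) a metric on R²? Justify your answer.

No. d fails identity of indiscernibles: take x = (5, 0) and y = (5, 1). Then d(x,y) = min(|5 - 5|, |0 - 1|) = min(0, 1) = 0, yet x ≠ y.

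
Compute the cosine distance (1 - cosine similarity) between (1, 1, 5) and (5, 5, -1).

With u = (1, 1, 5), v = (5, 5, -1):
u·v = 1·5 + 1·5 + 5·(-1) = 5 + 5 + (-5) = 5.
|u| = √(1² + 1² + 5²) = √27, |v| = √(5² + 5² + (-1)²) = √51, so |u||v| = √(27·51) = √1377.
cos θ = (u·v)/(|u||v|) = 5/√1377 ≈ 0.1347
Cosine distance = 1 - cos θ ≈ 1 - 0.1347 = 0.8653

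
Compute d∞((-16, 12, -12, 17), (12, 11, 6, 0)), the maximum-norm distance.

max(|x_i - y_i|) = max(|-16 - 12|, |12 - 11|, |-12 - 6|, |17 - 0|) = max(28, 1, 18, 17) = 28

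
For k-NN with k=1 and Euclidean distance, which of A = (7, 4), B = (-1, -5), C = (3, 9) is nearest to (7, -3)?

Distances: d(A) = 7, d(B) ≈ 8.2462, d(C) ≈ 12.6491. Nearest: A = (7, 4) with distance 7.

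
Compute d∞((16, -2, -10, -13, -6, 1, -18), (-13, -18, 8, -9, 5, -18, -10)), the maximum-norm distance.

max(|x_i - y_i|) = max(|16 - (-13)|, |-2 - (-18)|, |-10 - 8|, |-13 - (-9)|, |-6 - 5|, |1 - (-18)|, |-18 - (-10)|) = max(29, 16, 18, 4, 11, 19, 8) = 29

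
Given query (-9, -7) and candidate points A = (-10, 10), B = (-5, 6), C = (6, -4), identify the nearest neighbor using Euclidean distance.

Distances: d(A) ≈ 17.0294, d(B) ≈ 13.6015, d(C) ≈ 15.2971. Nearest: B = (-5, 6) with distance 13.6015.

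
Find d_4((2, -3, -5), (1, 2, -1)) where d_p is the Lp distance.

(Σ|x_i - y_i|^4)^(1/4) = (|2 - 1|^4 + |-3 - 2|^4 + |-5 - (-1)|^4)^(1/4)
= (1^4 + 5^4 + 4^4)^(1/4) = (1 + 625 + 256)^(1/4) = (882)^(1/4) ≈ 5.4496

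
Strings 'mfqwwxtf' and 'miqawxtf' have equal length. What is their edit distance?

Let D[i][j] be the edit distance between the first i characters of 'mfqwwxtf' and the first j characters of 'miqawxtf', with D[i][0] = i, D[0][j] = j, and D[i][j] = D[i-1][j-1] if the characters match, else 1 + min(D[i-1][j], D[i][j-1], D[i-1][j-1]). Filling the table (rows: prefixes of 'mfqwwxtf', columns: prefixes of 'miqawxtf'):
     ε  m  i  q  a  w  x  t  f
  ε  0  1  2  3  4  5  6  7  8
  m  1  0  1  2  3  4  5  6  7
  f  2  1  1  2  3  4  5  6  6
  q  3  2  2  1  2  3  4  5  6
  w  4  3  3  2  2  2  3  4  5
  w  5  4  4  3  3  2  3  4  5
  x  6  5  5  4  4  3  2  3  4
  t  7  6  6  5  5  4  3  2  3
  f  8  7  7  6  6  5  4  3  2
The bottom-right entry gives D[8][8] = 2, so no sequence of fewer than 2 edits works. Backtracking through the table gives one optimal edit sequence (2 edits):
  mfqwwxtf → miqwwxtf (sub f→i @2)
  miqwwxtf → miqawxtf (sub w→a @4)
Edit distance = 2.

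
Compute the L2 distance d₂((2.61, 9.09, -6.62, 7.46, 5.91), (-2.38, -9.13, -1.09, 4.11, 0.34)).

√(Σ(x_i - y_i)²) = √((2.61 - (-2.38))² + (9.09 - (-9.13))² + (-6.62 - (-1.09))² + (7.46 - 4.11)² + (5.91 - 0.34)²)
= √(4.99² + 18.22² + (-5.53)² + 3.35² + 5.57²) = √(24.9001 + 331.9684 + 30.5809 + 11.2225 + 31.0249) = √429.6968 ≈ 20.7291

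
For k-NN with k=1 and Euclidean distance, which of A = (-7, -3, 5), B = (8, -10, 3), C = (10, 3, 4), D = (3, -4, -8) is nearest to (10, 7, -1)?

Distances: d(A) ≈ 20.6155, d(B) ≈ 17.5784, d(C) ≈ 6.4031, d(D) ≈ 14.7986. Nearest: C = (10, 3, 4) with distance 6.4031.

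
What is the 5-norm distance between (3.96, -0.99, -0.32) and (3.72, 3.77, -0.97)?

(Σ|x_i - y_i|^5)^(1/5) = (|3.96 - 3.72|^5 + |-0.99 - 3.77|^5 + |-0.32 - (-0.97)|^5)^(1/5)
= (0.24^5 + 4.76^5 + 0.65^5)^(1/5) ≈ (0.0008 + 2443.6261 + 0.116)^(1/5) = (2443.7429)^(1/5) ≈ 4.76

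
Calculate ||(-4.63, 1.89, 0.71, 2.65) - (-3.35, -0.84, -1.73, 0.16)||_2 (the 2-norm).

(Σ|x_i - y_i|^2)^(1/2) = (|-4.63 - (-3.35)|^2 + |1.89 - (-0.84)|^2 + |0.71 - (-1.73)|^2 + |2.65 - 0.16|^2)^(1/2)
= (1.28^2 + 2.73^2 + 2.44^2 + 2.49^2)^(1/2) = (1.6384 + 7.4529 + 5.9536 + 6.2001)^(1/2) = (21.245)^(1/2) ≈ 4.6092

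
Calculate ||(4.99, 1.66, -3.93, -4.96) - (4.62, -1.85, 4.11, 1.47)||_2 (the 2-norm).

(Σ|x_i - y_i|^2)^(1/2) = (|4.99 - 4.62|^2 + |1.66 - (-1.85)|^2 + |-3.93 - 4.11|^2 + |-4.96 - 1.47|^2)^(1/2)
= (0.37^2 + 3.51^2 + 8.04^2 + 6.43^2)^(1/2) = (0.1369 + 12.3201 + 64.6416 + 41.3449)^(1/2) = (118.4435)^(1/2) ≈ 10.8832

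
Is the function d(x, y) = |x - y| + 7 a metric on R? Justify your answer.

No. d fails identity of indiscernibles (specifically d(x,x) = 0): d(1, 1) = |1 - 1| + 7 = 0 + 7 = 7 ≠ 0.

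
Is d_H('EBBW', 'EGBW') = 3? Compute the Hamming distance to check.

Differing positions: 2. Hamming distance = 1, so the claim that d_H = 3 is false.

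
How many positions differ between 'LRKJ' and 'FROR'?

Differing positions: 1, 3, 4. Hamming distance = 3.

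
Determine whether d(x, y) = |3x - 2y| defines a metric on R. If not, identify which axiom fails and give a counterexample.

No. d fails symmetry: d(7, 3) = |3·7 - 2·3| = |15| = 15, but d(3, 7) = |3·3 - 2·7| = |-5| = 5. Since 15 ≠ 5, d(x,y) ≠ d(y,x) in general.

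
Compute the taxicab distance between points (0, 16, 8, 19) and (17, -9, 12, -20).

Σ|x_i - y_i| = |0 - 17| + |16 - (-9)| + |8 - 12| + |19 - (-20)| = 17 + 25 + 4 + 39 = 85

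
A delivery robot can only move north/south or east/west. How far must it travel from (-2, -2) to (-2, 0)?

Σ|x_i - y_i| = |-2 - (-2)| + |-2 - 0| = 0 + 2 = 2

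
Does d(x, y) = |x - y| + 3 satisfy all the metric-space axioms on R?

No. d fails identity of indiscernibles (specifically d(x,x) = 0): d(-6, -6) = |-6 - (-6)| + 3 = 0 + 3 = 3 ≠ 0.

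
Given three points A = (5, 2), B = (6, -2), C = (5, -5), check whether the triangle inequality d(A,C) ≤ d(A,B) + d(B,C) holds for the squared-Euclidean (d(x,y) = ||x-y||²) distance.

d(A,B) = 1² + 4² = 17, d(B,C) = 1² + 3² = 10, d(A,C) = 0² + 7² = 49.
d(A,C) = 49 > 17 + 10 = 27. Triangle inequality is VIOLATED. (Squared-Euclidean is not a metric — this is a counterexample.)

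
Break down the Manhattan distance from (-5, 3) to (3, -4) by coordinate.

Σ|x_i - y_i| = |-5 - 3| + |3 - (-4)| = 8 + 7 = 15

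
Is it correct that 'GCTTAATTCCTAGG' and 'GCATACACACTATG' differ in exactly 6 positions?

Differing positions: 3, 6, 7, 8, 9, 13. Hamming distance = 6, so the claim is true.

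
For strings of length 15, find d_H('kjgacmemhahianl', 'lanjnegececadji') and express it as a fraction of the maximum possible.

Differing positions: 1, 2, 3, 4, 5, 6, 7, 8, 9, 10, 11, 12, 13, 14, 15. Hamming distance = 15. The maximum possible Hamming distance for length-15 strings is 15, so d_H/15 = 15/15 = 1.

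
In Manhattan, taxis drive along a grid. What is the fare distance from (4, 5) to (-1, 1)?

Σ|x_i - y_i| = |4 - (-1)| + |5 - 1| = 5 + 4 = 9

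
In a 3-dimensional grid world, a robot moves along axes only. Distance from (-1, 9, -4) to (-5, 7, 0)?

Σ|x_i - y_i| = |-1 - (-5)| + |9 - 7| + |-4 - 0| = 4 + 2 + 4 = 10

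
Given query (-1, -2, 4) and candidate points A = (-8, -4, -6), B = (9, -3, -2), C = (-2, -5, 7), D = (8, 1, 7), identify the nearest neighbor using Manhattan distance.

Distances: d(A) = 19, d(B) = 17, d(C) = 7, d(D) = 15. Nearest: C = (-2, -5, 7) with distance 7.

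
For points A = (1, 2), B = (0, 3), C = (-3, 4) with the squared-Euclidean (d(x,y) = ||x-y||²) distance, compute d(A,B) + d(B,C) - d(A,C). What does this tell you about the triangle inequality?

d(A,B) = 1² + 1² = 2, d(B,C) = 3² + 1² = 10, d(A,C) = 4² + 2² = 20.
d(A,B) + d(B,C) - d(A,C) = 2 + 10 - 20 = 12 - 20 = -8. This is < 0, so the triangle inequality FAILS for these points (squared-Euclidean is not a metric).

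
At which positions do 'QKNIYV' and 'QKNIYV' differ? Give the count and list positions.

Differing positions: none. Hamming distance = 0.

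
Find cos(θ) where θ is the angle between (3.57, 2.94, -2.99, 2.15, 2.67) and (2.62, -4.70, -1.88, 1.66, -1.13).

With u = (3.57, 2.94, -2.99, 2.15, 2.67), v = (2.62, -4.70, -1.88, 1.66, -1.13):
u·v = 3.57·2.62 + 2.94·(-4.7) + (-2.99)·(-1.88) + 2.15·1.66 + 2.67·(-1.13) = 9.3534 + (-13.818) + 5.6212 + 3.569 + (-3.0171) = 1.7085.
|u| = √(3.57² + 2.94² + (-2.99)² + 2.15² + 2.67²) = √(12.7449 + 8.6436 + 8.9401 + 4.6225 + 7.1289) = √42.08, |v| = √(2.62² + (-4.7)² + (-1.88)² + 1.66² + (-1.13)²) = √(6.8644 + 22.09 + 3.5344 + 2.7556 + 1.2769) = √36.5213.
cos θ = (u·v)/(|u||v|) = 1.7085/(√42.08·√36.5213) ≈ 0.0436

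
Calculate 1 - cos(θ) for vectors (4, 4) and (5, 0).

With u = (4, 4), v = (5, 0):
u·v = 4·5 + 4·0 = 20 + 0 = 20.
|u| = √(4² + 4²) = √32, |v| = √(5² + 0²) = √25, so |u||v| = √(32·25) = √800.
cos θ = (u·v)/(|u||v|) = 20/√800 ≈ 0.7071
Cosine distance = 1 - cos θ ≈ 1 - 0.7071 = 0.2929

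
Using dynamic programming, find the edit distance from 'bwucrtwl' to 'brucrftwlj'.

Let D[i][j] be the edit distance between the first i characters of 'bwucrtwl' and the first j characters of 'brucrftwlj', with D[i][0] = i, D[0][j] = j, and D[i][j] = D[i-1][j-1] if the characters match, else 1 + min(D[i-1][j], D[i][j-1], D[i-1][j-1]). Filling the table (rows: prefixes of 'bwucrtwl', columns: prefixes of 'brucrftwlj'):
     ε  b  r  u  c  r  f  t  w  l  j
  ε  0  1  2  3  4  5  6  7  8  9 10
  b  1  0  1  2  3  4  5  6  7  8  9
  w  2  1  1  2  3  4  5  6  6  7  8
  u  3  2  2  1  2  3  4  5  6  7  8
  c  4  3  3  2  1  2  3  4  5  6  7
  r  5  4  3  3  2  1  2  3  4  5  6
  t  6  5  4  4  3  2  2  2  3  4  5
  w  7  6  5  5  4  3  3  3  2  3  4
  l  8  7  6  6  5  4  4  4  3  2  3
The bottom-right entry gives D[8][10] = 3, so no sequence of fewer than 3 edits works. Backtracking through the table gives one optimal edit sequence (3 edits):
  bwucrtwl → brucrtwl (sub w→r @2)
  brucrtwl → brucrftwl (ins f @6)
  brucrftwl → brucrftwlj (ins j @10)
Edit distance = 3.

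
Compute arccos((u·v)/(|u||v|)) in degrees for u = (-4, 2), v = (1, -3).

With u = (-4, 2), v = (1, -3):
u·v = (-4)·1 + 2·(-3) = (-4) + (-6) = -10.
|u| = √((-4)² + 2²) = √20, |v| = √(1² + (-3)²) = √10, so |u||v| = √(20·10) = √200.
cos θ = (u·v)/(|u||v|) = -10/√200 ≈ -0.707107
θ = arccos(-0.707107) ≈ 135°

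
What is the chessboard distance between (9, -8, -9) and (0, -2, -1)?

max(|x_i - y_i|) = max(|9 - 0|, |-8 - (-2)|, |-9 - (-1)|) = max(9, 6, 8) = 9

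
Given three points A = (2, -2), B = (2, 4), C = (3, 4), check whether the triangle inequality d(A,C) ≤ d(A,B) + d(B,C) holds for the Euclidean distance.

d(A,B) = √(0² + 6²) = √36 = 6, d(B,C) = √(1² + 0²) = √1 = 1, d(A,C) = √(1² + 6²) = √37 ≈ 6.0828.
d(A,C) ≈ 6.0828 ≤ 6 + 1 = 7. Triangle inequality is satisfied.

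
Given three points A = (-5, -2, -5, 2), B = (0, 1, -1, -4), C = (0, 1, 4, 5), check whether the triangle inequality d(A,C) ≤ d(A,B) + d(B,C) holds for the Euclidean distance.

d(A,B) = √(5² + 3² + 4² + 6²) = √86 ≈ 9.2736, d(B,C) = √(0² + 0² + 5² + 9²) = √106 ≈ 10.2956, d(A,C) = √(5² + 3² + 9² + 3²) = √124 ≈ 11.1355.
d(A,C) ≈ 11.1355 ≤ 9.2736 + 10.2956 = 19.5692. Triangle inequality is satisfied.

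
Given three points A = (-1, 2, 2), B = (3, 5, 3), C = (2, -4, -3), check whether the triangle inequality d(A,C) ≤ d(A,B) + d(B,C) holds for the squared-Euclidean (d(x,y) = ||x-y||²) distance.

d(A,B) = 4² + 3² + 1² = 26, d(B,C) = 1² + 9² + 6² = 118, d(A,C) = 3² + 6² + 5² = 70.
d(A,C) = 70 ≤ 26 + 118 = 144. Triangle inequality is satisfied.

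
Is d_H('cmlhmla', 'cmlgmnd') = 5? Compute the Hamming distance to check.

Differing positions: 4, 6, 7. Hamming distance = 3, so the claim that d_H = 5 is false.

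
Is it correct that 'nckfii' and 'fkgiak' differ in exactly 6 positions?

Differing positions: 1, 2, 3, 4, 5, 6. Hamming distance = 6, so the claim is true.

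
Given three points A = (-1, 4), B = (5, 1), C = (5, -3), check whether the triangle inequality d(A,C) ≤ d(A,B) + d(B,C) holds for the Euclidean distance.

d(A,B) = √(6² + 3²) = √45 ≈ 6.7082, d(B,C) = √(0² + 4²) = √16 = 4, d(A,C) = √(6² + 7²) = √85 ≈ 9.2195.
d(A,C) ≈ 9.2195 ≤ 6.7082 + 4 = 10.7082. Triangle inequality is satisfied.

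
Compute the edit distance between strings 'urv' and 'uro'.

Let D[i][j] be the edit distance between the first i characters of 'urv' and the first j characters of 'uro', with D[i][0] = i, D[0][j] = j, and D[i][j] = D[i-1][j-1] if the characters match, else 1 + min(D[i-1][j], D[i][j-1], D[i-1][j-1]). Filling the table (rows: prefixes of 'urv', columns: prefixes of 'uro'):
     ε  u  r  o
  ε  0  1  2  3
  u  1  0  1  2
  r  2  1  0  1
  v  3  2  1  1
The bottom-right entry gives D[3][3] = 1, so no sequence of fewer than 1 edit works. Backtracking through the table gives one optimal edit sequence (1 edit):
  urv → uro (sub v→o @3)
Edit distance = 1.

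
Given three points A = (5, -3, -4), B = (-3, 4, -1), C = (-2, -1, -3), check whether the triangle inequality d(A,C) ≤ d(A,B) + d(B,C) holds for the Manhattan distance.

d(A,B) = 8 + 7 + 3 = 18, d(B,C) = 1 + 5 + 2 = 8, d(A,C) = 7 + 2 + 1 = 10.
d(A,C) = 10 ≤ 18 + 8 = 26. Triangle inequality is satisfied.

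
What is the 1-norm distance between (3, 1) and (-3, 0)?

Σ|x_i - y_i| = |3 - (-3)| + |1 - 0| = 6 + 1 = 7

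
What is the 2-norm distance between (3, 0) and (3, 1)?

(Σ|x_i - y_i|^2)^(1/2) = (|3 - 3|^2 + |0 - 1|^2)^(1/2)
= (0^2 + 1^2)^(1/2) = (0 + 1)^(1/2) = (1)^(1/2) = 1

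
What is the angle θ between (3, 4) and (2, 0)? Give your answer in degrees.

With u = (3, 4), v = (2, 0):
u·v = 3·2 + 4·0 = 6 + 0 = 6.
|u| = √(3² + 4²) = √25, |v| = √(2² + 0²) = √4, so |u||v| = √(25·4) = √100 = 10.
cos θ = (u·v)/(|u||v|) = 6/10 = 0.6
θ = arccos(0.6) ≈ 53.13°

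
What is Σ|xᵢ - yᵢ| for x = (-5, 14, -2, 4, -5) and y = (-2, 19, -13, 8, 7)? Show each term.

Σ|x_i - y_i| = |-5 - (-2)| + |14 - 19| + |-2 - (-13)| + |4 - 8| + |-5 - 7| = 3 + 5 + 11 + 4 + 12 = 35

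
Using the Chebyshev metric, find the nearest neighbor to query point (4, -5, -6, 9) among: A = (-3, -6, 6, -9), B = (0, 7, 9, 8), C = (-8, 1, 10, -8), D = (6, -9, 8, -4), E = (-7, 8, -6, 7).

Distances: d(A) = 18, d(B) = 15, d(C) = 17, d(D) = 14, d(E) = 13. Nearest: E = (-7, 8, -6, 7) with distance 13.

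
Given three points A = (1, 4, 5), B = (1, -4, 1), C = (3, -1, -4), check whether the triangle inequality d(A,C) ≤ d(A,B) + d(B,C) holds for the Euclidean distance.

d(A,B) = √(0² + 8² + 4²) = √80 ≈ 8.9443, d(B,C) = √(2² + 3² + 5²) = √38 ≈ 6.1644, d(A,C) = √(2² + 5² + 9²) = √110 ≈ 10.4881.
d(A,C) ≈ 10.4881 ≤ 8.9443 + 6.1644 = 15.1087. Triangle inequality is satisfied.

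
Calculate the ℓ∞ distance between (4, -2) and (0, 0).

max(|x_i - y_i|) = max(|4 - 0|, |-2 - 0|) = max(4, 2) = 4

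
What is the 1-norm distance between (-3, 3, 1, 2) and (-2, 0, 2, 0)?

Σ|x_i - y_i| = |-3 - (-2)| + |3 - 0| + |1 - 2| + |2 - 0| = 1 + 3 + 1 + 2 = 7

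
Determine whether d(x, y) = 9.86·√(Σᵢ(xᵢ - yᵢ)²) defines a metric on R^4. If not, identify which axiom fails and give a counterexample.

Yes. The L2 (Euclidean) norm induces a metric on R^4, and multiplying a metric by a positive constant 9.86 > 0 preserves all four axioms: non-negativity (9.86·||x-y|| ≥ 0), identity (9.86·||x-y|| = 0 ⟺ ||x-y|| = 0 ⟺ x = y), symmetry (||x-y|| = ||y-x||), and the triangle inequality (9.86·||x-z|| ≤ 9.86·||x-y|| + 9.86·||y-z||). So d is a metric.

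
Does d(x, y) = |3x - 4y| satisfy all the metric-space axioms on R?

No. d fails symmetry: d(8, 5) = |3·8 - 4·5| = |4| = 4, but d(5, 8) = |3·5 - 4·8| = |-17| = 17. Since 4 ≠ 17, d(x,y) ≠ d(y,x) in general.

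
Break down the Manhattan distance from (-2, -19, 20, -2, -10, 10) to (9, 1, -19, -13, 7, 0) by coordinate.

Σ|x_i - y_i| = |-2 - 9| + |-19 - 1| + |20 - (-19)| + |-2 - (-13)| + |-10 - 7| + |10 - 0| = 11 + 20 + 39 + 11 + 17 + 10 = 108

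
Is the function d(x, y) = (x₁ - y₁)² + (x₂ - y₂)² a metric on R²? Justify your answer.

No. The squared Euclidean distance fails the triangle inequality. Counterexample: x = (0, 0), y = (2, 4), z = (4, 8). d(x,z) = 4² + 8² = 80, but d(x,y) + d(y,z) = (2² + 4²) + (2² + 4²) = 20 + 20 = 40. Since 80 > 40, the triangle inequality is violated. (Note: √d, the ordinary Euclidean distance, IS a metric.)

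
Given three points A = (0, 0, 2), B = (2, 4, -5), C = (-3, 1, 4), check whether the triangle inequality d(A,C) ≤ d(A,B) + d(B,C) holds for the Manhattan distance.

d(A,B) = 2 + 4 + 7 = 13, d(B,C) = 5 + 3 + 9 = 17, d(A,C) = 3 + 1 + 2 = 6.
d(A,C) = 6 ≤ 13 + 17 = 30. Triangle inequality is satisfied.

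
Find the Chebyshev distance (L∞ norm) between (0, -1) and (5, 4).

max(|x_i - y_i|) = max(|0 - 5|, |-1 - 4|) = max(5, 5) = 5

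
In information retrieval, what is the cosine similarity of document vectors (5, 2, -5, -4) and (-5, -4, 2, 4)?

With u = (5, 2, -5, -4), v = (-5, -4, 2, 4):
u·v = 5·(-5) + 2·(-4) + (-5)·2 + (-4)·4 = (-25) + (-8) + (-10) + (-16) = -59.
|u| = √(5² + 2² + (-5)² + (-4)²) = √70, |v| = √((-5)² + (-4)² + 2² + 4²) = √61, so |u||v| = √(70·61) = √4270.
cos θ = (u·v)/(|u||v|) = -59/√4270 ≈ -0.9029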